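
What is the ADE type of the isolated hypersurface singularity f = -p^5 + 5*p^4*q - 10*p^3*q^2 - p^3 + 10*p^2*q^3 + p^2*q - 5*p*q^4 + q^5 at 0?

D_{6}

The Hessian of f at 0 has rank 0. Corank 2; j^3 = -p^2*(p - q) has shape L^2 M (L != M), so D-series; mu = 6 gives D_6.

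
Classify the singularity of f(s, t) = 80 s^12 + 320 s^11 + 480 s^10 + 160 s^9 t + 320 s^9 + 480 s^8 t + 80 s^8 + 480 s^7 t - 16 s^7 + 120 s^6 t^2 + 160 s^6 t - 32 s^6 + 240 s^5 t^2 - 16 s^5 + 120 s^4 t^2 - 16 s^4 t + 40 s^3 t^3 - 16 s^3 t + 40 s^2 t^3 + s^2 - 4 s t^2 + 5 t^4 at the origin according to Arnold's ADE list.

A_3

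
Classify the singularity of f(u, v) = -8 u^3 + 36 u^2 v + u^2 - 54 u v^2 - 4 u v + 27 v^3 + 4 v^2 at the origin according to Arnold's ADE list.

A_{2}

The Hessian of f at 0 is [[2, -4], [-4, 8]] with rank 1, so corank 1. A Groebner basis of the Jacobian ideal J(f) in C{u,v} is {v^2, u - 2*v}; counting standard monomials gives mu = 2. Corank 1: A-series; mu = 2 gives A_2.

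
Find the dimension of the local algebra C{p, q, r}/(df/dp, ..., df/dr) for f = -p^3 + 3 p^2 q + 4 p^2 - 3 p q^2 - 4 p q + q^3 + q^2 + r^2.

2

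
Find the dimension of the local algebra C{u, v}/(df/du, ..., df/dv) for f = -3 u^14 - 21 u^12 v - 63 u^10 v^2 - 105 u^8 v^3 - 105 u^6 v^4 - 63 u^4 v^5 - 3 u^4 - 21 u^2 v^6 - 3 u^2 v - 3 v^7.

The Hessian of f at 0 is [[0, 0], [0, 0]] with rank 0, so corank 2. A Groebner basis of the Jacobian ideal J(f) in C{u,v} is {u^2/7 + v^6, u^3, u*v}; counting standard monomials gives mu = 8. Corank 2; j^3 = -3*u^2*v has shape L^2 M (L != M), so D-series; mu = 8 gives D_8.

8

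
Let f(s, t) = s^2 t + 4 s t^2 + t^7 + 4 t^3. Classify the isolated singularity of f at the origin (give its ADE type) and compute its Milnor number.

Type D8, Milnor number mu = 8.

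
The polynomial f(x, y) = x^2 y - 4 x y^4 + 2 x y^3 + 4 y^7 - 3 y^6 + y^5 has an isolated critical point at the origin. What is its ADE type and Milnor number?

Type D_7, Milnor number mu = 7.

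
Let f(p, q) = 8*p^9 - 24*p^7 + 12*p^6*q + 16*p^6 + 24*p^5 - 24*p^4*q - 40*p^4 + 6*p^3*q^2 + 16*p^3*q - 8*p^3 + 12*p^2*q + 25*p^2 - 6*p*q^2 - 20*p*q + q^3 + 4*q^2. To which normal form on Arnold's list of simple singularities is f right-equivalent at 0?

A2

The Hessian of f at 0 has rank 1. Corank 1: A-series; mu = 2 gives A_2.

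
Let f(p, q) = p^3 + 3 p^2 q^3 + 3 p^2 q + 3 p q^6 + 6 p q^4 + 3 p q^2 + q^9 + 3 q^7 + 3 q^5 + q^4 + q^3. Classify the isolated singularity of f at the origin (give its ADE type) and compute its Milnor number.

The Hessian of f at 0 has rank 0. Corank 2; j^3 = (p + q)^3 is a perfect cube, so E-series; the 4-jet and mu = 6 give E_6.

Type E6, Milnor number mu = 6.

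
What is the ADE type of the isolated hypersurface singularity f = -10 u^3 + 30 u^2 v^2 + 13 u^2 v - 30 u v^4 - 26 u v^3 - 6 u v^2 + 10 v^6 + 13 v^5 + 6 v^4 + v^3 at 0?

D_{4}

The Hessian of f at 0 is [[0, 0], [0, 0]] with rank 0, so corank 2. A Groebner basis of the Jacobian ideal J(f) in C{u,v} is {v^3, u^2 - 3*v^2/11, u*v - 6*v^2/11}; counting standard monomials gives mu = 4. Corank 2; j^3 = -(2*u - v)*(5*u^2 - 4*u*v + v^2) splits into three distinct lines over C (the quadratic factor has nonzero discriminant), so D_4.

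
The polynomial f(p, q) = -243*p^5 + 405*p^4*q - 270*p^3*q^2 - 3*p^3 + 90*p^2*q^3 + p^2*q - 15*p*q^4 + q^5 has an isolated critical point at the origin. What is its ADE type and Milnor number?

Type D_{6}, Milnor number mu = 6.

The Hessian of f at 0 has rank 0. Corank 2; j^3 = -p^2*(3*p - q) has shape L^2 M (L != M), so D-series; mu = 6 gives D_6.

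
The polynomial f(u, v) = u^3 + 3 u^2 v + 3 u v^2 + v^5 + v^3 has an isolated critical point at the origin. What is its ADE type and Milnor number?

Type E_{8}, Milnor number mu = 8.

The Hessian of f at 0 has rank 0. Corank 2; j^3 = (u + v)^3 is a perfect cube, so E-series; the 5-jet and mu = 8 give E_8.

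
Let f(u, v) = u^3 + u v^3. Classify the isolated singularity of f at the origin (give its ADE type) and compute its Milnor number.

Type E_7, Milnor number mu = 7.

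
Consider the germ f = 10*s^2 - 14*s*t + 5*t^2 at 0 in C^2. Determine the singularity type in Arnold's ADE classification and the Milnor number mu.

The Hessian of f at 0 is [[20, -14], [-14, 10]] with rank 2, so corank 0. A Groebner basis of the Jacobian ideal J(f) in C{s,t} is {s, t}; counting standard monomials gives mu = 1. Corank 0: nondegenerate Morse point, so A_1.

Type A1, Milnor number mu = 1.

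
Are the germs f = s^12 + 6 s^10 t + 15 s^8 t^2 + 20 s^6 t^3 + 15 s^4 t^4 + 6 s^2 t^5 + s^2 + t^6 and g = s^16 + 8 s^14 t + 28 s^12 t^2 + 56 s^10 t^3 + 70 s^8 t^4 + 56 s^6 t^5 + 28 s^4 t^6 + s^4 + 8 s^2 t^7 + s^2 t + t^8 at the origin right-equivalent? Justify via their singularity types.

No.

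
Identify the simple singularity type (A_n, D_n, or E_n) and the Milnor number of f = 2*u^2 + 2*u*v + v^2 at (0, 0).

The Hessian of f at 0 is [[4, 2], [2, 2]] with rank 2, so corank 0. A Groebner basis of the Jacobian ideal J(f) in C{u,v} is {u, v}; counting standard monomials gives mu = 1. Corank 0: nondegenerate Morse point, so A_1.

Type A1, Milnor number mu = 1.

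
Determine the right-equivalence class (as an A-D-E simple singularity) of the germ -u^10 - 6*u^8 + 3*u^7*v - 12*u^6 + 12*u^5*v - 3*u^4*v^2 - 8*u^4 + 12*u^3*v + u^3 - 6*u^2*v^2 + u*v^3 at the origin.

E7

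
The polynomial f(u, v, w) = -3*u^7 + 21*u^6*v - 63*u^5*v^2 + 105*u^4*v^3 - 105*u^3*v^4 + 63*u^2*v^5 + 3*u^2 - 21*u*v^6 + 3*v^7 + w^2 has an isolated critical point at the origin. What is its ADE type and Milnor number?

The Hessian of f at 0 has rank 2. Corank 1: A-series; mu = 6 gives A_6.

Type A6, Milnor number mu = 6.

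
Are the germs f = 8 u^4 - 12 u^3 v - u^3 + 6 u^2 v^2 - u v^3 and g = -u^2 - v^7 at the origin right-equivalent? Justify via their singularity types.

No.

The Hessian of f at 0 has rank 0. Corank 2; j^3 = -u^3 is a perfect cube, so E-series; the 4-jet and mu = 7 give E_7. The Hessian of g at 0 has rank 1. Corank 1: A-series; mu = 6 gives A_6. f is E_7 but g is A_6, hence not right-equivalent.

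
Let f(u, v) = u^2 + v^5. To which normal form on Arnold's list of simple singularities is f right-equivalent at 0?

A4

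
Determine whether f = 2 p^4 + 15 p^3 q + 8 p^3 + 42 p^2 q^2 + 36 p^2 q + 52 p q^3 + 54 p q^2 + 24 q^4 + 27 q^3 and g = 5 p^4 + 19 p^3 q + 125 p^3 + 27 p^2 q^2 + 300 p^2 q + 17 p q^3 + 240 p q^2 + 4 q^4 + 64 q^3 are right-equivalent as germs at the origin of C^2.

Yes.

The Hessian of f at 0 has rank 0. Corank 2; j^3 = (2*p + 3*q)^3 is a perfect cube, so E-series; the 4-jet and mu = 7 give E_7. The Hessian of g at 0 has rank 0. Corank 2; j^3 = (5*p + 4*q)^3 is a perfect cube, so E-series; the 4-jet and mu = 7 give E_7. Both have type E_7, hence right-equivalent.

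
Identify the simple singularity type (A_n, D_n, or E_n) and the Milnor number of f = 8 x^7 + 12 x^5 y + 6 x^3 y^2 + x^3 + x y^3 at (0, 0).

Type E_7, Milnor number mu = 7.

The Hessian of f at 0 has rank 0. Corank 2; j^3 = x^3 is a perfect cube, so E-series; the 4-jet and mu = 7 give E_7.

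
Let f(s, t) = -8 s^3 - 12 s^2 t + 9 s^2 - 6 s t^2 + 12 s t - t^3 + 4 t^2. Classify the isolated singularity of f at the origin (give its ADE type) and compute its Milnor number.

Type A2, Milnor number mu = 2.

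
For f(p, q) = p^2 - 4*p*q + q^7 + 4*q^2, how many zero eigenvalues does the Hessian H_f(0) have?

1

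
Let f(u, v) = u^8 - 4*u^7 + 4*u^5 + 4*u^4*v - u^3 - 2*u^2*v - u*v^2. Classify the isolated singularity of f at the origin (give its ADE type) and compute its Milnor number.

Type D_9, Milnor number mu = 9.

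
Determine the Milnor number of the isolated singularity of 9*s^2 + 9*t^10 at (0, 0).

9

The Hessian of f at 0 has rank 1. Corank 1: A-series; mu = 9 gives A_9.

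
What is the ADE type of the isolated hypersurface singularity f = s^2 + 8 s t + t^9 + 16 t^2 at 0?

The Hessian of f at 0 is [[2, 8], [8, 32]] with rank 1, so corank 1. A Groebner basis of the Jacobian ideal J(f) in C{s,t} is {t^8, s + 4*t}; counting standard monomials gives mu = 8. Corank 1: A-series; mu = 8 gives A_8.

A8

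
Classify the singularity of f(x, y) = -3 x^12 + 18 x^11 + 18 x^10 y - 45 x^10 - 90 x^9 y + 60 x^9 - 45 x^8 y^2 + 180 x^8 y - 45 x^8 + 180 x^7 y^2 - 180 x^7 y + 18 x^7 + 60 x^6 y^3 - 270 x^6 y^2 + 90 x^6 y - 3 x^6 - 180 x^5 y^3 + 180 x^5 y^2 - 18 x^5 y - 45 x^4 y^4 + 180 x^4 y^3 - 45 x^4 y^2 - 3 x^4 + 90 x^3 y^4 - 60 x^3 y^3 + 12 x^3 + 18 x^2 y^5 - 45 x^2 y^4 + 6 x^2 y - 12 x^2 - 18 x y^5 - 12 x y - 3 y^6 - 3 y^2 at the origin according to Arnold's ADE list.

The Hessian of f at 0 is [[-24, -12], [-12, -6]] with rank 1, so corank 1. A Groebner basis of the Jacobian ideal J(f) in C{x,y} is {x*y^2 + 12*x*y + 16*x + 4*y^2 + 8*y, -40*x*y - 64*x + y^3 - 12*y^2 - 32*y, x^2 - 2*x - y}; counting standard monomials gives mu = 5. Corank 1: A-series; mu = 5 gives A_5.

A5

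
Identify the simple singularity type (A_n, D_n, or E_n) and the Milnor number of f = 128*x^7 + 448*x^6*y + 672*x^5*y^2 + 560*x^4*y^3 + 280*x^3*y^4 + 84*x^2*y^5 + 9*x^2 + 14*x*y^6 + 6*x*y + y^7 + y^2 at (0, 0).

Type A6, Milnor number mu = 6.

The Hessian of f at 0 has rank 1. Corank 1: A-series; mu = 6 gives A_6.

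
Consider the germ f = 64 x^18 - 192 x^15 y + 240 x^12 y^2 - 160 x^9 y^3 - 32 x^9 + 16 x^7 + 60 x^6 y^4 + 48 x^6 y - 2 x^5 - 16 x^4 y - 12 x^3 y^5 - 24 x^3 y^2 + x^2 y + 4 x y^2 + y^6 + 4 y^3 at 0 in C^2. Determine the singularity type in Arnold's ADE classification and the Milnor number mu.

The Hessian of f at 0 has rank 0. Corank 2; j^3 = y*(x + 2*y)^2 has shape L^2 M (L != M), so D-series; mu = 7 gives D_7.

Type D7, Milnor number mu = 7.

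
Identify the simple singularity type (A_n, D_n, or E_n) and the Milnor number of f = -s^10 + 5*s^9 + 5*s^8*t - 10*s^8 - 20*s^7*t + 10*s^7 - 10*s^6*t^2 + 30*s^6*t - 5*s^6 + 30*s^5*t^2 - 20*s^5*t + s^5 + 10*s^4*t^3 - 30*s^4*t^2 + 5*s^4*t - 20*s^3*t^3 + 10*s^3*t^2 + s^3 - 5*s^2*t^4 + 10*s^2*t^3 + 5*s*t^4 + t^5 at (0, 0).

The Hessian of f at 0 is [[0, 0], [0, 0]] with rank 0, so corank 2. A Groebner basis of the Jacobian ideal J(f) in C{s,t} is {t^5, s*t^3 + t^4/4, s^2}; counting standard monomials gives mu = 8. Corank 2; j^3 = s^3 is a perfect cube, so E-series; the 5-jet and mu = 8 give E_8.

Type E_8, Milnor number mu = 8.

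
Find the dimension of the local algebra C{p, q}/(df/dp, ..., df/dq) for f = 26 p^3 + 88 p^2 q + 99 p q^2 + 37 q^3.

4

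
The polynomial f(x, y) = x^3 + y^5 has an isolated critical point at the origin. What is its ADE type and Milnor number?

Type E_8, Milnor number mu = 8.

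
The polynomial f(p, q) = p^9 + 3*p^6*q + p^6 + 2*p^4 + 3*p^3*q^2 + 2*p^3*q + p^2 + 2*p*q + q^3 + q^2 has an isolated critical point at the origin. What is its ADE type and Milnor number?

Type A_2, Milnor number mu = 2.

The Hessian of f at 0 is [[2, 2], [2, 2]] with rank 1, so corank 1. A Groebner basis of the Jacobian ideal J(f) in C{p,q} is {q^2, p + q}; counting standard monomials gives mu = 2. Corank 1: A-series; mu = 2 gives A_2.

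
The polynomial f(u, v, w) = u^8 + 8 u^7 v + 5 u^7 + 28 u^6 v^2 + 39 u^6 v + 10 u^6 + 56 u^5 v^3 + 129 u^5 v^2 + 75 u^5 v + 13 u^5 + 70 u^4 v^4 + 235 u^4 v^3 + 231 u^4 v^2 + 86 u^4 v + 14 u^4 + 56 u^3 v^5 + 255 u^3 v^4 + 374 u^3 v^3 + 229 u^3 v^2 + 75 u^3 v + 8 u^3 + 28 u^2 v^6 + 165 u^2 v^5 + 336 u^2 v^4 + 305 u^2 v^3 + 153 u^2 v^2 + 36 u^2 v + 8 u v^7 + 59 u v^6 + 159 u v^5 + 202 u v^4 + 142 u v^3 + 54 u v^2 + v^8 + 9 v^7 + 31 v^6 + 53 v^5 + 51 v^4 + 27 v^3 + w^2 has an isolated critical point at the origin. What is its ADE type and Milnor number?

Type E_{7}, Milnor number mu = 7.

The Hessian of f at 0 has rank 1. Corank 2; j^3 = (2*u + 3*v)^3 is a perfect cube, so E-series; the 4-jet and mu = 7 give E_7.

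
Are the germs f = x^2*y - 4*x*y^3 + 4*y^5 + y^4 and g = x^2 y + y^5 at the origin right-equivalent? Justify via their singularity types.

No.

The Hessian of f at 0 has rank 0. Corank 2; j^3 = x^2*y has shape L^2 M (L != M), so D-series; mu = 5 gives D_5. The Hessian of g at 0 has rank 0. Corank 2; j^3 = x^2*y has shape L^2 M (L != M), so D-series; mu = 6 gives D_6. f is D_5 but g is D_6, hence not right-equivalent.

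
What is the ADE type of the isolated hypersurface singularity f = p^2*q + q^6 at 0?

The Hessian of f at 0 is [[0, 0], [0, 0]] with rank 0, so corank 2. A Groebner basis of the Jacobian ideal J(f) in C{p,q} is {p^2/6 + q^5, p^3, p*q}; counting standard monomials gives mu = 7. Corank 2; j^3 = p^2*q has shape L^2 M (L != M), so D-series; mu = 7 gives D_7.

D_{7}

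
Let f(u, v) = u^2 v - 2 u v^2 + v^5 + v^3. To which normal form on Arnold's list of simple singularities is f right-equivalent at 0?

The Hessian of f at 0 is [[0, 0], [0, 0]] with rank 0, so corank 2. A Groebner basis of the Jacobian ideal J(f) in C{u,v} is {u^2/5 + v^4 - v^2/5, u^3 - v^3, u*v - v^2}; counting standard monomials gives mu = 6. Corank 2; j^3 = v*(u - v)^2 has shape L^2 M (L != M), so D-series; mu = 6 gives D_6.

D_{6}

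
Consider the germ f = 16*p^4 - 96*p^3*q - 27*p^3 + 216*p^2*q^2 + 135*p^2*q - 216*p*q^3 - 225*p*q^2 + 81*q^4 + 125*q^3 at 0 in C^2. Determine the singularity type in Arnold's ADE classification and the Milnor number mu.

The Hessian of f at 0 is [[0, 0], [0, 0]] with rank 0, so corank 2. A Groebner basis of the Jacobian ideal J(f) in C{p,q} is {q^4, p*q^2 - 29*q^3/18, p^2 - 10*p*q/3 + 25*q^2/9}; counting standard monomials gives mu = 6. Corank 2; j^3 = -(3*p - 5*q)^3 is a perfect cube, so E-series; the 4-jet and mu = 6 give E_6.

Type E_6, Milnor number mu = 6.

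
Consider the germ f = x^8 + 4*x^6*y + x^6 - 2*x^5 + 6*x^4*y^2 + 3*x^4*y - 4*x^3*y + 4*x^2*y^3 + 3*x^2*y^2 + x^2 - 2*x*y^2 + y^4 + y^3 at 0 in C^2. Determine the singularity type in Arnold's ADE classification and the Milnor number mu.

The Hessian of f at 0 is [[2, 0], [0, 0]] with rank 1, so corank 1. A Groebner basis of the Jacobian ideal J(f) in C{x,y} is {y^2, x}; counting standard monomials gives mu = 2. Corank 1: A-series; mu = 2 gives A_2.

Type A_{2}, Milnor number mu = 2.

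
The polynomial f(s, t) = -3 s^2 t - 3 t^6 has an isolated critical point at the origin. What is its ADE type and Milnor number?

Type D7, Milnor number mu = 7.

The Hessian of f at 0 has rank 0. Corank 2; j^3 = -3*s^2*t has shape L^2 M (L != M), so D-series; mu = 7 gives D_7.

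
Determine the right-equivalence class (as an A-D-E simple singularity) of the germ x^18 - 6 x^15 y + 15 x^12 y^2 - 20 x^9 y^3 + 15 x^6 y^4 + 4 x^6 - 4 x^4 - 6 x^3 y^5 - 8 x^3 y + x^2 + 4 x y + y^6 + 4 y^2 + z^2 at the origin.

A_5

The Hessian of f at 0 has rank 2. Corank 1: A-series; mu = 5 gives A_5.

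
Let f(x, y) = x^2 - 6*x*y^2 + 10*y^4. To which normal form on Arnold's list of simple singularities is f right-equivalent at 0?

A_3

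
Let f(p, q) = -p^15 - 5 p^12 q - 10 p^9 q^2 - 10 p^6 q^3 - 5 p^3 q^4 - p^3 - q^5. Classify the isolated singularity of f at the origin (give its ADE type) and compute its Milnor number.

The Hessian of f at 0 has rank 0. Corank 2; j^3 = -p^3 is a perfect cube, so E-series; the 5-jet and mu = 8 give E_8.

Type E_{8}, Milnor number mu = 8.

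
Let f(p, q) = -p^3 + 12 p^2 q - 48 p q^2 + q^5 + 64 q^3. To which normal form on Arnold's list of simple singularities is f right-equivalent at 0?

E8

The Hessian of f at 0 has rank 0. Corank 2; j^3 = -(p - 4*q)^3 is a perfect cube, so E-series; the 5-jet and mu = 8 give E_8.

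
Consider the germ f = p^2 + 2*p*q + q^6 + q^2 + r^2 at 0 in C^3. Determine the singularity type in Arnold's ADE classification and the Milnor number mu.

Type A_{5}, Milnor number mu = 5.

The Hessian of f at 0 has rank 2. Corank 1: A-series; mu = 5 gives A_5.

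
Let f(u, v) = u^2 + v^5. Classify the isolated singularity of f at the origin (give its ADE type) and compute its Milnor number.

Type A_{4}, Milnor number mu = 4.

The Hessian of f at 0 is [[2, 0], [0, 0]] with rank 1, so corank 1. A Groebner basis of the Jacobian ideal J(f) in C{u,v} is {v^4, u}; counting standard monomials gives mu = 4. Corank 1: A-series; mu = 4 gives A_4.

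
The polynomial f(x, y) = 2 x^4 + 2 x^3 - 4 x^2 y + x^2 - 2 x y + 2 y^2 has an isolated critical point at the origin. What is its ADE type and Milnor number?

Type A_1, Milnor number mu = 1.

The Hessian of f at 0 is [[2, -2], [-2, 4]] with rank 2, so corank 0. A Groebner basis of the Jacobian ideal J(f) in C{x,y} is {x, y}; counting standard monomials gives mu = 1. Corank 0: nondegenerate Morse point, so A_1.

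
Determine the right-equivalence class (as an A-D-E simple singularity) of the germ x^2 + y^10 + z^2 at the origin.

The Hessian of f at 0 has rank 2. Corank 1: A-series; mu = 9 gives A_9.

A9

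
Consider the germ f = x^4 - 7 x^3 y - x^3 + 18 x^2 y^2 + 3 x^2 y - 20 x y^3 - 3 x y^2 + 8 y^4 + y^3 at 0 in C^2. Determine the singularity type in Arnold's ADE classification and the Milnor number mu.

Type E_{7}, Milnor number mu = 7.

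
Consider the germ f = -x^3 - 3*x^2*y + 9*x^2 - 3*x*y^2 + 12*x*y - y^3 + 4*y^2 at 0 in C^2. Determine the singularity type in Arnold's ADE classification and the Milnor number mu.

The Hessian of f at 0 has rank 1. Corank 1: A-series; mu = 2 gives A_2.

Type A_2, Milnor number mu = 2.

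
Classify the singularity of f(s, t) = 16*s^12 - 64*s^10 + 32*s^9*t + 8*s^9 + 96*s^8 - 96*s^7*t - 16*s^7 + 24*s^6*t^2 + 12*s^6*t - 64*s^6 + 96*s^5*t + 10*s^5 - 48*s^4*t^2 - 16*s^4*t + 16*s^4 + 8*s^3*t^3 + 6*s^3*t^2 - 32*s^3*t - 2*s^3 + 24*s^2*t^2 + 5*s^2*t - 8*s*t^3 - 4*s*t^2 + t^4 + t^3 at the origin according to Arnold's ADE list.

The Hessian of f at 0 is [[0, 0], [0, 0]] with rank 0, so corank 2. A Groebner basis of the Jacobian ideal J(f) in C{s,t} is {s*t^2 + s*t/8 - t^2/8, s*t/8 + t^3 - t^2/8, s^2 - 3*s*t/2 + t^2/2}; counting standard monomials gives mu = 5. Corank 2; j^3 = -(s - t)^2*(2*s - t) has shape L^2 M (L != M), so D-series; mu = 5 gives D_5.

D_5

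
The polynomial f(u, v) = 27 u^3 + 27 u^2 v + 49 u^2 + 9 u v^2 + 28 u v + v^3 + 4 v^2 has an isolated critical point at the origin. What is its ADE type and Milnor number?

Type A_{2}, Milnor number mu = 2.

The Hessian of f at 0 is [[98, 28], [28, 8]] with rank 1, so corank 1. A Groebner basis of the Jacobian ideal J(f) in C{u,v} is {v^2, u + 2*v/7}; counting standard monomials gives mu = 2. Corank 1: A-series; mu = 2 gives A_2.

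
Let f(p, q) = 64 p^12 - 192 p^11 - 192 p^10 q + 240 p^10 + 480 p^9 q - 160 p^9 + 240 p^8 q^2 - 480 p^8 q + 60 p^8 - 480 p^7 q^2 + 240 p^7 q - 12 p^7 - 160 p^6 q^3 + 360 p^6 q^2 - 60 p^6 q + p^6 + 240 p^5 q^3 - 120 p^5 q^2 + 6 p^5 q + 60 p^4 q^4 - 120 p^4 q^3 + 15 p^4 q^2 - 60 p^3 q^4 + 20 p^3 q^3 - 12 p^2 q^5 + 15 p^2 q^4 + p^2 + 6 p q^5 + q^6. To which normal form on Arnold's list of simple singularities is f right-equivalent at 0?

The Hessian of f at 0 has rank 1. Corank 1: A-series; mu = 5 gives A_5.

A5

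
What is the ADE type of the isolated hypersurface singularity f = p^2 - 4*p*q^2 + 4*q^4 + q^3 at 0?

A_2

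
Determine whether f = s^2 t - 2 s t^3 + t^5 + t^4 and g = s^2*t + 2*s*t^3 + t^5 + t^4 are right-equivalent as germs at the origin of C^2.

The Hessian of f at 0 has rank 0. Corank 2; j^3 = s^2*t has shape L^2 M (L != M), so D-series; mu = 5 gives D_5. The Hessian of g at 0 has rank 0. Corank 2; j^3 = s^2*t has shape L^2 M (L != M), so D-series; mu = 5 gives D_5. Both have type D_5, hence right-equivalent.

Yes.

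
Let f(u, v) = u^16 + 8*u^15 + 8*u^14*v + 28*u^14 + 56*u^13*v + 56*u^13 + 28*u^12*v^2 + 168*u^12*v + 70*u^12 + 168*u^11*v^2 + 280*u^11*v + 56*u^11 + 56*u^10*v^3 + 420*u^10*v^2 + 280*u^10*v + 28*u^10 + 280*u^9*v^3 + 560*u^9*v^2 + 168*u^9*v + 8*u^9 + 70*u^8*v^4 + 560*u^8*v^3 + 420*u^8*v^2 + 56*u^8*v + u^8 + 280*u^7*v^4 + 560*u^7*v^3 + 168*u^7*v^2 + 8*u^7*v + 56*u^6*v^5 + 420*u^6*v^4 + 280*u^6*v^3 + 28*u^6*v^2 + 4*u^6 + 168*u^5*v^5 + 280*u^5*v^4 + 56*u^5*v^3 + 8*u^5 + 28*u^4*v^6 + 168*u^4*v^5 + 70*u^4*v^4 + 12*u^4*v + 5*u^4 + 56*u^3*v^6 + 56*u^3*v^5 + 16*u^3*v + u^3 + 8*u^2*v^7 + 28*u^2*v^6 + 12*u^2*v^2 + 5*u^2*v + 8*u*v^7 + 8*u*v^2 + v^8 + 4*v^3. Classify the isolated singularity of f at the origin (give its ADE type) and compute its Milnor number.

Type D_{9}, Milnor number mu = 9.

The Hessian of f at 0 has rank 0. Corank 2; j^3 = (u + v)*(u + 2*v)^2 has shape L^2 M (L != M), so D-series; mu = 9 gives D_9.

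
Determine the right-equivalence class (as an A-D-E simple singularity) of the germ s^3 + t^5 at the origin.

The Hessian of f at 0 is [[0, 0], [0, 0]] with rank 0, so corank 2. A Groebner basis of the Jacobian ideal J(f) in C{s,t} is {t^4, s^2}; counting standard monomials gives mu = 8. Corank 2; j^3 = s^3 is a perfect cube, so E-series; the 5-jet and mu = 8 give E_8.

E_{8}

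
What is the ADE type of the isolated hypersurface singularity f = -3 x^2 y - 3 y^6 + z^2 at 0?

D7

The Hessian of f at 0 has rank 1. Corank 2; j^3 = -3*x^2*y has shape L^2 M (L != M), so D-series; mu = 7 gives D_7.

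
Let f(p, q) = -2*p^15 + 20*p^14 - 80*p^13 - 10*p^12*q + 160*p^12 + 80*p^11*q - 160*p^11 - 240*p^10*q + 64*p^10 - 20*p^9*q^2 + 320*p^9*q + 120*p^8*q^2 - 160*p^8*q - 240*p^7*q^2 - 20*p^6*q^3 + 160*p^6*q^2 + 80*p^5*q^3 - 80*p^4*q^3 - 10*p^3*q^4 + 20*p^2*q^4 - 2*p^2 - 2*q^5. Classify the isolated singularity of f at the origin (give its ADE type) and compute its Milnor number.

The Hessian of f at 0 has rank 1. Corank 1: A-series; mu = 4 gives A_4.

Type A_{4}, Milnor number mu = 4.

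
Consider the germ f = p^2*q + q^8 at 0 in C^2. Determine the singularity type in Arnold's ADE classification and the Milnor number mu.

Type D_9, Milnor number mu = 9.

The Hessian of f at 0 is [[0, 0], [0, 0]] with rank 0, so corank 2. A Groebner basis of the Jacobian ideal J(f) in C{p,q} is {p^2/8 + q^7, p^3, p*q}; counting standard monomials gives mu = 9. Corank 2; j^3 = p^2*q has shape L^2 M (L != M), so D-series; mu = 9 gives D_9.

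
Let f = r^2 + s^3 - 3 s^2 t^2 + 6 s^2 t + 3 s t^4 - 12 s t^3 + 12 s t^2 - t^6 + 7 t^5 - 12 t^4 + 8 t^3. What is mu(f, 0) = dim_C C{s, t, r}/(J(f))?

The Hessian of f at 0 is [[0, 0, 0], [0, 0, 0], [0, 0, 2]] with rank 1, so corank 2. A Groebner basis of the Jacobian ideal J(f) in C{s,t,r} is {t^4, s^3 + 6*s^2*t + 6*s^2 + 24*s*t - 16*t^3 + 24*t^2, -s^2/2 + s*t^2 - 2*s*t + 2*t^3 - 2*t^2, r}; counting standard monomials gives mu = 8. Corank 2; j^3 = (s + 2*t)^3 is a perfect cube, so E-series; the 5-jet and mu = 8 give E_8.

8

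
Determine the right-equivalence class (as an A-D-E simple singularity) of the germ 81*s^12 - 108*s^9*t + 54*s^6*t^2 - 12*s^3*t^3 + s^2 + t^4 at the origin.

A3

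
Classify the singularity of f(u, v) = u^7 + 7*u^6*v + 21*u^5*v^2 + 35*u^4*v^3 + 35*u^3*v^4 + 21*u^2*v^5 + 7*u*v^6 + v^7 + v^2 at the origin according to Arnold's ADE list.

A_{6}

The Hessian of f at 0 has rank 1. Corank 1: A-series; mu = 6 gives A_6.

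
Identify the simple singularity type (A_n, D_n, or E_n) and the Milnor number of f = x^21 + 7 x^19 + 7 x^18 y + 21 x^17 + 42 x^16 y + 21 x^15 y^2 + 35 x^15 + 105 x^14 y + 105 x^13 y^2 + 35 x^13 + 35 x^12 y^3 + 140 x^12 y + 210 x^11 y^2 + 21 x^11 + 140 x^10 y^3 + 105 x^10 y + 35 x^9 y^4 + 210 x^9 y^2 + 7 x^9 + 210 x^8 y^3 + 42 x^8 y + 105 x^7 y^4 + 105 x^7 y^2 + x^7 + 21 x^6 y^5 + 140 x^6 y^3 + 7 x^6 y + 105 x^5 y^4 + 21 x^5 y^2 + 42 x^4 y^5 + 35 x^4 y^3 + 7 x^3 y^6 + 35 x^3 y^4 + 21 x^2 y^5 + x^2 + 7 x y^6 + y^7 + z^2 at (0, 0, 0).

Type A_6, Milnor number mu = 6.

The Hessian of f at 0 has rank 2. Corank 1: A-series; mu = 6 gives A_6.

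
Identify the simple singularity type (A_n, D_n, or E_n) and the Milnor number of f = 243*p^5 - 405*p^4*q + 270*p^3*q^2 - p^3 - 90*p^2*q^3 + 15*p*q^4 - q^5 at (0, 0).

Type E8, Milnor number mu = 8.

The Hessian of f at 0 is [[0, 0], [0, 0]] with rank 0, so corank 2. A Groebner basis of the Jacobian ideal J(f) in C{p,q} is {q^5, p*q^3 - q^4/12, p^2}; counting standard monomials gives mu = 8. Corank 2; j^3 = -p^3 is a perfect cube, so E-series; the 5-jet and mu = 8 give E_8.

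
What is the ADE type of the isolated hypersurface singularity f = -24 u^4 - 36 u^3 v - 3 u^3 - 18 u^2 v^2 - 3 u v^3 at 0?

E7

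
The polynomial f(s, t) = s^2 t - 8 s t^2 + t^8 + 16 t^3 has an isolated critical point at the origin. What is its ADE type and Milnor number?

The Hessian of f at 0 has rank 0. Corank 2; j^3 = t*(s - 4*t)^2 has shape L^2 M (L != M), so D-series; mu = 9 gives D_9.

Type D9, Milnor number mu = 9.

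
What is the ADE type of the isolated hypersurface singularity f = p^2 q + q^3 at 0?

The Hessian of f at 0 has rank 0. Corank 2; j^3 = q*(p^2 + q^2) splits into three distinct lines over C (the quadratic factor has nonzero discriminant), so D_4.

D4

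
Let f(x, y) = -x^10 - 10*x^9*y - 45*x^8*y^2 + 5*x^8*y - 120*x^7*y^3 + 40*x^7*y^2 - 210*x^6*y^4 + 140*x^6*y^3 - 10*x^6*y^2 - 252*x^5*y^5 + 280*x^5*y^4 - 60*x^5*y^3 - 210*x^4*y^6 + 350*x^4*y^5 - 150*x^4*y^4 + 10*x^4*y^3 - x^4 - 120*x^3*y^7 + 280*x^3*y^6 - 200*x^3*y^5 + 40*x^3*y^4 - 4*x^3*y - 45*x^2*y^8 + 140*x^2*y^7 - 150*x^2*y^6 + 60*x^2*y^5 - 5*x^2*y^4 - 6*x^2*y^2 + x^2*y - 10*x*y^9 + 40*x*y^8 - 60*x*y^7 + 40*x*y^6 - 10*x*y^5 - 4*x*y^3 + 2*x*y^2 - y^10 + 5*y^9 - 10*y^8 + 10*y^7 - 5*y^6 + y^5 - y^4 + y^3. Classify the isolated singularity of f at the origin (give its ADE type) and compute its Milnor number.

Type D6, Milnor number mu = 6.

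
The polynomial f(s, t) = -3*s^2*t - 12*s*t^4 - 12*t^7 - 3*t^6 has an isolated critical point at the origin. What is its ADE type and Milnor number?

Type D_7, Milnor number mu = 7.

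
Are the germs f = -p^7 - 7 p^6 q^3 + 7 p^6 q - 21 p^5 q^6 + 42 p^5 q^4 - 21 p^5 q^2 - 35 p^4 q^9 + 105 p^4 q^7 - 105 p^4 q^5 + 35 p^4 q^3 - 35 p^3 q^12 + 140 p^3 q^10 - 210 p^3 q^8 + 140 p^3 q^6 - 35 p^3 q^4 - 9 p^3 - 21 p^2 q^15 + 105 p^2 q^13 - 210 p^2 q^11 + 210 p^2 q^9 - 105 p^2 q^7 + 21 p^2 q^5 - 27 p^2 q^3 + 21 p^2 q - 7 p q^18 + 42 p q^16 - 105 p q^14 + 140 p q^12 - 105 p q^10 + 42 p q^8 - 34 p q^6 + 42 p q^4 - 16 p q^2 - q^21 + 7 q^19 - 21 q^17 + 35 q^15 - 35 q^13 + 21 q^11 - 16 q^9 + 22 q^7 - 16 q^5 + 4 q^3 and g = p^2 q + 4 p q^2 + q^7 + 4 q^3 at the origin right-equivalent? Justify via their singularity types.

The Hessian of f at 0 has rank 0. Corank 2; j^3 = -(p - q)*(3*p - 2*q)^2 has shape L^2 M (L != M), so D-series; mu = 8 gives D_8. The Hessian of g at 0 has rank 0. Corank 2; j^3 = q*(p + 2*q)^2 has shape L^2 M (L != M), so D-series; mu = 8 gives D_8. Both have type D_8, hence right-equivalent.

Yes.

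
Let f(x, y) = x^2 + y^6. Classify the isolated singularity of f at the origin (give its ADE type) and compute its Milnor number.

The Hessian of f at 0 has rank 1. Corank 1: A-series; mu = 5 gives A_5.

Type A5, Milnor number mu = 5.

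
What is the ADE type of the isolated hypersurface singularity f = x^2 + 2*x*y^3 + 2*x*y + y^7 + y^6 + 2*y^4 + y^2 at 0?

A_{6}

The Hessian of f at 0 has rank 1. Corank 1: A-series; mu = 6 gives A_6.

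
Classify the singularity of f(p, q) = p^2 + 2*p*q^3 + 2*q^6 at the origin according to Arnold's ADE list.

The Hessian of f at 0 has rank 1. Corank 1: A-series; mu = 5 gives A_5.

A5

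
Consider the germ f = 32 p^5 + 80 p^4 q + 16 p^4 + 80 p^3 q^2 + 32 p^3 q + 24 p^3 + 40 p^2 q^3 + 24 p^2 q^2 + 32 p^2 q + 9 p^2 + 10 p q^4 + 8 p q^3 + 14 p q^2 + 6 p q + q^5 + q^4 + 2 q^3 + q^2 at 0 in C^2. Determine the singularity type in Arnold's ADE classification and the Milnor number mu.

Type A_4, Milnor number mu = 4.

The Hessian of f at 0 has rank 1. Corank 1: A-series; mu = 4 gives A_4.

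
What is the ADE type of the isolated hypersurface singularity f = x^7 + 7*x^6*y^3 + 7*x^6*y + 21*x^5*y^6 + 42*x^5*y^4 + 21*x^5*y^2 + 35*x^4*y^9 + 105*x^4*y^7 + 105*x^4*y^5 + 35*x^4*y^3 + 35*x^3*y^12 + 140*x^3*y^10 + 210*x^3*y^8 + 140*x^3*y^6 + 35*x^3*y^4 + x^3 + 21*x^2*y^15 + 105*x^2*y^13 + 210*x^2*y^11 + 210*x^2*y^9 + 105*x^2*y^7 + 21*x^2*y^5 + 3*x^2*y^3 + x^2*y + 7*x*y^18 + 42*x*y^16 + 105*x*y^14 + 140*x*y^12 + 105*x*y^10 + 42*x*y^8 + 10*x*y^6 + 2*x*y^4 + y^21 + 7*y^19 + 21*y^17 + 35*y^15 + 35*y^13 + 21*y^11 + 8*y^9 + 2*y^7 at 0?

D_8

The Hessian of f at 0 is [[0, 0], [0, 0]] with rank 0, so corank 2. A Groebner basis of the Jacobian ideal J(f) in C{x,y} is {-x^2/6 + x*y^3, 7*x^2/6 + x*y + y^4, x^3, x^2*y}; counting standard monomials gives mu = 8. Corank 2; j^3 = x^2*(x + y) has shape L^2 M (L != M), so D-series; mu = 8 gives D_8.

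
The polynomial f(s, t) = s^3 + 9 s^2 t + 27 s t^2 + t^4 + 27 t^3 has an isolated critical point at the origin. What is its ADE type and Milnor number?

Type E_{6}, Milnor number mu = 6.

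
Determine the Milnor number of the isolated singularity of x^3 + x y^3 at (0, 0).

7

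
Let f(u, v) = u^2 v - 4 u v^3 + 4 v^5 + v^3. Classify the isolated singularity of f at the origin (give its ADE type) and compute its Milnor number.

The Hessian of f at 0 has rank 0. Corank 2; j^3 = v*(u^2 + v^2) splits into three distinct lines over C (the quadratic factor has nonzero discriminant), so D_4.

Type D4, Milnor number mu = 4.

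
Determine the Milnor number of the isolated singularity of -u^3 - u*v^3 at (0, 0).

7

The Hessian of f at 0 is [[0, 0], [0, 0]] with rank 0, so corank 2. A Groebner basis of the Jacobian ideal J(f) in C{u,v} is {u^3, u*v^2, 3*u^2 + v^3}; counting standard monomials gives mu = 7. Corank 2; j^3 = -u^3 is a perfect cube, so E-series; the 4-jet and mu = 7 give E_7.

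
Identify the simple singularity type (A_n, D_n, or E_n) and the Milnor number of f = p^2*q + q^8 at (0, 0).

Type D9, Milnor number mu = 9.

The Hessian of f at 0 has rank 0. Corank 2; j^3 = p^2*q has shape L^2 M (L != M), so D-series; mu = 9 gives D_9.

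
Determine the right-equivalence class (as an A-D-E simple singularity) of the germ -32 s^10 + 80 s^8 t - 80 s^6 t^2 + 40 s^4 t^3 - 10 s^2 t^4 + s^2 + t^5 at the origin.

A_{4}

The Hessian of f at 0 has rank 1. Corank 1: A-series; mu = 4 gives A_4.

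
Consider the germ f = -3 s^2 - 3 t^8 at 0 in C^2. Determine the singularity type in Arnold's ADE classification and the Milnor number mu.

Type A_7, Milnor number mu = 7.

The Hessian of f at 0 has rank 1. Corank 1: A-series; mu = 7 gives A_7.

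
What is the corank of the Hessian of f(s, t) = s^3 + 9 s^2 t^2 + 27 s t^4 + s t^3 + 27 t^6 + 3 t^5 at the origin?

The Hessian at 0 is [[0, 0], [0, 0]] of rank 0; hence corank 2.

2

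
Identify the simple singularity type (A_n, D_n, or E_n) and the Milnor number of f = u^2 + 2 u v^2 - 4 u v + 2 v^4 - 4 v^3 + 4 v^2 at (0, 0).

Type A3, Milnor number mu = 3.

The Hessian of f at 0 has rank 1. Corank 1: A-series; mu = 3 gives A_3.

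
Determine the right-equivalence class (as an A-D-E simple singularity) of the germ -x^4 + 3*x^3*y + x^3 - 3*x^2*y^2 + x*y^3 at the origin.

E_{7}

The Hessian of f at 0 has rank 0. Corank 2; j^3 = x^3 is a perfect cube, so E-series; the 4-jet and mu = 7 give E_7.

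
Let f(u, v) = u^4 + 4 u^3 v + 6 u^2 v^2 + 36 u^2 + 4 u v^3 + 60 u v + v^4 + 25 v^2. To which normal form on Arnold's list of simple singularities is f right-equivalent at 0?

A_3

The Hessian of f at 0 is [[72, 60], [60, 50]] with rank 1, so corank 1. A Groebner basis of the Jacobian ideal J(f) in C{u,v} is {v^3, u + 5*v/6}; counting standard monomials gives mu = 3. Corank 1: A-series; mu = 3 gives A_3.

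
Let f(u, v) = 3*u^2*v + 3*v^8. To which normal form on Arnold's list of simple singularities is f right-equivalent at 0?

D_9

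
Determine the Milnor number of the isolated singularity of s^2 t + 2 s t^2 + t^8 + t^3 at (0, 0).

9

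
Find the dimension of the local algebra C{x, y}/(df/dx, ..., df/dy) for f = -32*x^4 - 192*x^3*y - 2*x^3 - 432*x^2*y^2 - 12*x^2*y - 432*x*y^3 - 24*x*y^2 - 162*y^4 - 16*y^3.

6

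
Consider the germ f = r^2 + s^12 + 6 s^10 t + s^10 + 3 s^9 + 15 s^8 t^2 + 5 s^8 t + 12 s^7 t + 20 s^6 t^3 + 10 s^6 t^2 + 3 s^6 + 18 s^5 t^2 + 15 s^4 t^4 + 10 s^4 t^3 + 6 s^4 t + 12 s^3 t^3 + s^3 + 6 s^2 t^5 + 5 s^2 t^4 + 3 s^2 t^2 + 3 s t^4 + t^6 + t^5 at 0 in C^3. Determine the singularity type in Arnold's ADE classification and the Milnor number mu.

The Hessian of f at 0 is [[0, 0, 0], [0, 0, 0], [0, 0, 2]] with rank 1, so corank 2. A Groebner basis of the Jacobian ideal J(f) in C{s,t,r} is {t^4, s^3, s^2/2 + s*t^2, r}; counting standard monomials gives mu = 8. Corank 2; j^3 = s^3 is a perfect cube, so E-series; the 5-jet and mu = 8 give E_8.

Type E_{8}, Milnor number mu = 8.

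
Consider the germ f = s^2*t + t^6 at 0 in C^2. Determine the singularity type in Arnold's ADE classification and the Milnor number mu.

Type D_7, Milnor number mu = 7.

The Hessian of f at 0 is [[0, 0], [0, 0]] with rank 0, so corank 2. A Groebner basis of the Jacobian ideal J(f) in C{s,t} is {s^2/6 + t^5, s^3, s*t}; counting standard monomials gives mu = 7. Corank 2; j^3 = s^2*t has shape L^2 M (L != M), so D-series; mu = 7 gives D_7.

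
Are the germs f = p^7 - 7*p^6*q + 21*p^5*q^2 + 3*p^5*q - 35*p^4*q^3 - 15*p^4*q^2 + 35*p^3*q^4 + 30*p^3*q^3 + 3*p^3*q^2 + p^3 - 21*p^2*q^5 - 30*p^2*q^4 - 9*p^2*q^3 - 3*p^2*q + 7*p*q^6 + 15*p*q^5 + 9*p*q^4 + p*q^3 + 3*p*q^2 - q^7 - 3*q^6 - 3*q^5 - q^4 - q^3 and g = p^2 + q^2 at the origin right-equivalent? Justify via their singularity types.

No.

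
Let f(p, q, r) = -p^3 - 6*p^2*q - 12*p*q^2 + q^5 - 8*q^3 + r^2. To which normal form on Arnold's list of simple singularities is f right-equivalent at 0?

The Hessian of f at 0 has rank 1. Corank 2; j^3 = -(p + 2*q)^3 is a perfect cube, so E-series; the 5-jet and mu = 8 give E_8.

E8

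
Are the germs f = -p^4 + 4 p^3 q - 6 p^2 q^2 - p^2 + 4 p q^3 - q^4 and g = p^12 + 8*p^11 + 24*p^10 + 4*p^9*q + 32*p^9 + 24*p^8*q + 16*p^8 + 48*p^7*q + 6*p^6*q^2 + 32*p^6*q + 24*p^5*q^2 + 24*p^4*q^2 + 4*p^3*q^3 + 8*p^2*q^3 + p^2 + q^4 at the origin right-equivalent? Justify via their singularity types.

Yes.

The Hessian of f at 0 is [[-2, 0], [0, 0]] with rank 1, so corank 1. A Groebner basis of the Jacobian ideal J(f) in C{p,q} is {q^3, p}; counting standard monomials gives mu = 3. Corank 1: A-series; mu = 3 gives A_3. The Hessian of g at 0 is [[2, 0], [0, 0]] with rank 1, so corank 1. A Groebner basis of the Jacobian ideal J(g) in C{p,q} is {q^3, p}; counting standard monomials gives mu = 3. Corank 1: A-series; mu = 3 gives A_3. Both have type A_3, hence right-equivalent.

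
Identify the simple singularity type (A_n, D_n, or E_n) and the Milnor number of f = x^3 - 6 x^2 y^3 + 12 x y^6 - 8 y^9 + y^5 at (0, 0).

Type E_8, Milnor number mu = 8.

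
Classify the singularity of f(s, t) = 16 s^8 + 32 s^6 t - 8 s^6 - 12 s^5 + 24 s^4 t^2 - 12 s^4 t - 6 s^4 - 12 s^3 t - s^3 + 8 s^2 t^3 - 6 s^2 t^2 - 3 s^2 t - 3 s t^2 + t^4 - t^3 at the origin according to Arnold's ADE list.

E_6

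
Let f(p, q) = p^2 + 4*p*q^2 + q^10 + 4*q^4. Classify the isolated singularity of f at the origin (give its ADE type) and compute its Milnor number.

The Hessian of f at 0 has rank 1. Corank 1: A-series; mu = 9 gives A_9.

Type A_9, Milnor number mu = 9.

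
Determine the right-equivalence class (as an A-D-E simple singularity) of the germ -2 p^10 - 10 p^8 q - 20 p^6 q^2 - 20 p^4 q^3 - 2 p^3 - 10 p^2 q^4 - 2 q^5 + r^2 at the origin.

E_{8}

The Hessian of f at 0 has rank 1. Corank 2; j^3 = -2*p^3 is a perfect cube, so E-series; the 5-jet and mu = 8 give E_8.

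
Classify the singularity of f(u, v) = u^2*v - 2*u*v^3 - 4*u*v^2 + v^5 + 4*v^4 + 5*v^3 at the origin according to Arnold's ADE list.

The Hessian of f at 0 has rank 0. Corank 2; j^3 = v*(u^2 - 4*u*v + 5*v^2) splits into three distinct lines over C (the quadratic factor has nonzero discriminant), so D_4.

D_4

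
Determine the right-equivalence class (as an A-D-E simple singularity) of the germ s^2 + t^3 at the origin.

A2

The Hessian of f at 0 has rank 1. Corank 1: A-series; mu = 2 gives A_2.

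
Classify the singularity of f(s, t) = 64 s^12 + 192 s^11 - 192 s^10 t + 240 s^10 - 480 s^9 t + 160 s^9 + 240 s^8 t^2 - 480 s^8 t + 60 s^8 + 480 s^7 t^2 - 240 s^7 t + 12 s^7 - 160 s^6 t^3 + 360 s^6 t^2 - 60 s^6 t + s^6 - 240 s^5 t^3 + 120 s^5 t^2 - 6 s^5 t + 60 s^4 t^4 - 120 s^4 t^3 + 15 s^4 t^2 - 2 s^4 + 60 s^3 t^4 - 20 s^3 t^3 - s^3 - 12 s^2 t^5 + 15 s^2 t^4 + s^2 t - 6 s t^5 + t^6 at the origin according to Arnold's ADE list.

D_{7}

The Hessian of f at 0 has rank 0. Corank 2; j^3 = -s^2*(s - t) has shape L^2 M (L != M), so D-series; mu = 7 gives D_7.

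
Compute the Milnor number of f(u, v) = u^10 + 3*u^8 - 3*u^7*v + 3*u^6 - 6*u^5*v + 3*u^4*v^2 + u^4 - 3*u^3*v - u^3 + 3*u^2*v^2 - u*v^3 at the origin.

7

The Hessian of f at 0 is [[0, 0], [0, 0]] with rank 0, so corank 2. A Groebner basis of the Jacobian ideal J(f) in C{u,v} is {3*u^2 + v^4 + v^3, u^3, u^2*v - u^2 - v^3/3, -2*u^2 + u*v^2 - 2*v^3/3}; counting standard monomials gives mu = 7. Corank 2; j^3 = -u^3 is a perfect cube, so E-series; the 4-jet and mu = 7 give E_7.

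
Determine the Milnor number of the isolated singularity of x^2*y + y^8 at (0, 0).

9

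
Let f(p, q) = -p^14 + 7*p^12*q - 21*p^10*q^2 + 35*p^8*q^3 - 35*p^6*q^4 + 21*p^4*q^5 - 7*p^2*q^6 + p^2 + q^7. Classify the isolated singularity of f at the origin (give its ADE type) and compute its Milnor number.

The Hessian of f at 0 has rank 1. Corank 1: A-series; mu = 6 gives A_6.

Type A6, Milnor number mu = 6.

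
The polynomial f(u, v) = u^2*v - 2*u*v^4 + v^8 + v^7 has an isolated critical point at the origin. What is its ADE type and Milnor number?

Type D9, Milnor number mu = 9.

The Hessian of f at 0 is [[0, 0], [0, 0]] with rank 0, so corank 2. A Groebner basis of the Jacobian ideal J(f) in C{u,v} is {u^2*v^2, -8*u^2*v - u^2 + u*v^3, -u*v + v^4, u^3}; counting standard monomials gives mu = 9. Corank 2; j^3 = u^2*v has shape L^2 M (L != M), so D-series; mu = 9 gives D_9.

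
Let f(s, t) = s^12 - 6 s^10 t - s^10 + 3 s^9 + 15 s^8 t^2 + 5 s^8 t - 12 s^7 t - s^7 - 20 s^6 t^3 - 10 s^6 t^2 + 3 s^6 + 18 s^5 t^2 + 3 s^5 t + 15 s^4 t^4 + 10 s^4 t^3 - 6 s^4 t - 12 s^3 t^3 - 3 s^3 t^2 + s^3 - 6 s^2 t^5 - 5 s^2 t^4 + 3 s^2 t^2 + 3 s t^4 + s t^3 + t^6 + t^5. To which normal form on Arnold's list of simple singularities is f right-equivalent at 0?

E_7

The Hessian of f at 0 is [[0, 0], [0, 0]] with rank 0, so corank 2. A Groebner basis of the Jacobian ideal J(f) in C{s,t} is {-s^2 + t^4 - t^3/3, s^3, s^2*t + s^2/3 + t^3/9, s^2 + s*t^2 + t^3/3}; counting standard monomials gives mu = 7. Corank 2; j^3 = s^3 is a perfect cube, so E-series; the 4-jet and mu = 7 give E_7.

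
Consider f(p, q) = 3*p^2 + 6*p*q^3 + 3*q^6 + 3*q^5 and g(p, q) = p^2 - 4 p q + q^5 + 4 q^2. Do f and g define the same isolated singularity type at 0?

Yes.

The Hessian of f at 0 has rank 1. Corank 1: A-series; mu = 4 gives A_4. The Hessian of g at 0 has rank 1. Corank 1: A-series; mu = 4 gives A_4. Both have type A_4, hence right-equivalent.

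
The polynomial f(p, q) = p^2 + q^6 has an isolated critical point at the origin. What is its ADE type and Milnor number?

Type A_{5}, Milnor number mu = 5.

The Hessian of f at 0 is [[2, 0], [0, 0]] with rank 1, so corank 1. A Groebner basis of the Jacobian ideal J(f) in C{p,q} is {q^5, p}; counting standard monomials gives mu = 5. Corank 1: A-series; mu = 5 gives A_5.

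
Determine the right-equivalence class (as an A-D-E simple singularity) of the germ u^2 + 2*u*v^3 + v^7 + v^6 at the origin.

A_6

The Hessian of f at 0 has rank 1. Corank 1: A-series; mu = 6 gives A_6.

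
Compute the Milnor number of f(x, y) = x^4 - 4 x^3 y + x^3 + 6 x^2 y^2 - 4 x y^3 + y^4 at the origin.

6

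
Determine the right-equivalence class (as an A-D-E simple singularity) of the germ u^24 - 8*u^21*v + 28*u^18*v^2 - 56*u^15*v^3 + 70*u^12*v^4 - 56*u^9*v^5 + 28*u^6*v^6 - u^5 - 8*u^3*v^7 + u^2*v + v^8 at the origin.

D_{9}

The Hessian of f at 0 has rank 0. Corank 2; j^3 = u^2*v has shape L^2 M (L != M), so D-series; mu = 9 gives D_9.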